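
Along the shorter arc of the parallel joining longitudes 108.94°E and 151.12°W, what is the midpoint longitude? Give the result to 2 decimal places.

Signed shortest Δλ from +108.94° to -151.12° is +99.94°.
Midpoint longitude = +108.94° + (+99.94°)/2 = +108.94° + 49.97° = +158.91°.
(The naïve average (+108.94 + -151.12)/2 = -21.09° is on the wrong side of the globe.)

158.91°E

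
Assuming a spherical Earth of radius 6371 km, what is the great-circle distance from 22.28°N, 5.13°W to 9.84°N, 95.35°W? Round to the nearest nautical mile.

Δλ = -95.35 − -5.13 = -90.22°.
Δφ = 9.84 − 22.28 = -12.44°.
a = sin²(Δφ/2) + cos φ₁ · cos φ₂ · sin²(Δλ/2) = 0.469354.
c = 2·atan2(√a, √(1−a)) = 1.50947 rad → d = 6371·c ≈ 9616.81 km ≈ 5192.66 nmi.

5193 nmi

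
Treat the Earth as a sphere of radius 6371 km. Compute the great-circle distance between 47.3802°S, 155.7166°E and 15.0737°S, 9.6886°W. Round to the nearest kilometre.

12920 km

Δλ = -9.6886 − 155.7166 = -165.4052°.
Δφ = -15.0737 − -47.3802 = 32.3065°.
a = sin²(Δφ/2) + cos φ₁ · cos φ₂ · sin²(Δλ/2) = 0.720682.
c = 2·atan2(√a, √(1−a)) = 2.02791 rad → d = 6371·c ≈ 12919.85 km.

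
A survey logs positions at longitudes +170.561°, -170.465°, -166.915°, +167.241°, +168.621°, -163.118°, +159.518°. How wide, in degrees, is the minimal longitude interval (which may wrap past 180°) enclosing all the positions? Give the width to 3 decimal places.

37.364°

Sort the longitudes: -170.465°, -166.915°, -163.118°, +159.518°, +167.241°, +168.621°, +170.561°.
Eastward gaps between consecutive values (wrapping around): 3.550°, 3.797°, 322.636°, 7.723°, 1.380°, 1.940°, 18.974°.
Largest gap = 322.636° ⇒ minimal covering band is its complement: 360° − 322.636° = 37.364°.
Band runs from +159.518° eastward to -163.118°, crossing the antimeridian.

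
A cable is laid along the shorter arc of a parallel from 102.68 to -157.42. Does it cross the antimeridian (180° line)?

Naïve |-157.42 − 102.68| = 260.1° > 180°, so the shorter arc goes the other way round — across 180°.
Signed shortest Δλ = ((-157.42 − 102.68 + 180) mod 360) − 180 = 99.9°.
Going east by 99.9° from +102.68° passes through 180° before reaching -157.42°.

Yes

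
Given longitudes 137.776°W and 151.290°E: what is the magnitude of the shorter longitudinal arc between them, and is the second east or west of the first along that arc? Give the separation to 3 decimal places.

70.934° west

Raw difference: 151.290 − -137.776 = 289.066°.
Normalise into (−180°, 180°]: 289.066° − 360° = -70.934°.
Negative ⇒ the second point lies to the west; separation 70.934°.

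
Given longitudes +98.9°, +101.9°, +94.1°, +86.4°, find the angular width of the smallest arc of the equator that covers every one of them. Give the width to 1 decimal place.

15.5°

Sort the longitudes: +86.4°, +94.1°, +98.9°, +101.9°.
Eastward gaps between consecutive values (wrapping around): 7.7°, 4.8°, 3.0°, 344.5°.
Largest gap = 344.5° ⇒ minimal covering band is its complement: 360° − 344.5° = 15.5°.
Band runs from +86.4° eastward to +101.9°.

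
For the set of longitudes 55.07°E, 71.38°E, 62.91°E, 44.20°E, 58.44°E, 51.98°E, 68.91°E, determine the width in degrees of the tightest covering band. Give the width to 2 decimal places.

Sort the longitudes: +44.20°, +51.98°, +55.07°, +58.44°, +62.91°, +68.91°, +71.38°.
Eastward gaps between consecutive values (wrapping around): 7.78°, 3.09°, 3.37°, 4.47°, 6.00°, 2.47°, 332.82°.
Largest gap = 332.82° ⇒ minimal covering band is its complement: 360° − 332.82° = 27.18°.
Band runs from +44.20° eastward to +71.38°.

27.18°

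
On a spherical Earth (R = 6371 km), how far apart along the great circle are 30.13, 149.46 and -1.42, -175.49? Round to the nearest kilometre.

Δλ = -175.49 − 149.46 = -324.95°; wrapped into (−180°, 180°]: 35.05°.
Δφ = -1.42 − 30.13 = -31.55°.
a = sin²(Δφ/2) + cos φ₁ · cos φ₂ · sin²(Δλ/2) = 0.152307.
c = 2·atan2(√a, √(1−a)) = 0.80184 rad → d = 6371·c ≈ 5108.52 km.

5109 km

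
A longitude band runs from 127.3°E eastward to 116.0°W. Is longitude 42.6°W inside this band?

No

Band width going east from +127.3° to -116.0°: ((-116.0 − 127.3) mod 360) = 116.7°.
Offset of -42.6° east of the west edge: ((-42.6 − 127.3) mod 360) = 190.1°.
190.1° > 116.7° ⇒ outside.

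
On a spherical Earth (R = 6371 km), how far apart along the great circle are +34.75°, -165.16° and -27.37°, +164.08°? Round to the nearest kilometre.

Δλ = 164.08 − -165.16 = 329.24°; wrapped into (−180°, 180°]: -30.76°.
Δφ = -27.37 − 34.75 = -62.12°.
a = sin²(Δφ/2) + cos φ₁ · cos φ₂ · sin²(Δλ/2) = 0.317515.
c = 2·atan2(√a, √(1−a)) = 1.19720 rad → d = 6371·c ≈ 7627.34 km.

7627 km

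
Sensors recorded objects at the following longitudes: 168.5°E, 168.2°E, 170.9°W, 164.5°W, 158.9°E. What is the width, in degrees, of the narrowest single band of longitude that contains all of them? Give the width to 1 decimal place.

Sort the longitudes: -170.9°, -164.5°, +158.9°, +168.2°, +168.5°.
Eastward gaps between consecutive values (wrapping around): 6.4°, 323.4°, 9.3°, 0.3°, 20.6°.
Largest gap = 323.4° ⇒ minimal covering band is its complement: 360° − 323.4° = 36.6°.
Band runs from +158.9° eastward to -164.5°, crossing the antimeridian.

36.6°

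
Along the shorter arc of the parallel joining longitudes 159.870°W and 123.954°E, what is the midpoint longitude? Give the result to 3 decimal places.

Signed shortest Δλ from -159.870° to +123.954° is -76.176°.
Midpoint longitude = -159.870° + (-76.176°)/2 = -159.870° − 38.088° = -197.958°.
Normalise into (−180°, 180°]: +162.042°.
(The naïve average (-159.870 + +123.954)/2 = -17.958° is on the wrong side of the globe.)

162.042°E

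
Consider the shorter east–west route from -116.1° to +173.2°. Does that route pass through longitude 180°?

Naïve |173.2 − -116.1| = 289.3° > 180°, so the shorter arc goes the other way round — across 180°.
Signed shortest Δλ = ((173.2 − -116.1 + 180) mod 360) − 180 = -70.7°.
Going west by 70.7° from -116.1° passes through 180° before reaching +173.2°.

Yes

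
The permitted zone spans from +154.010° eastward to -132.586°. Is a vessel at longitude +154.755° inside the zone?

Band width going east from +154.010° to -132.586°: ((-132.586 − 154.010) mod 360) = 73.404°.
Offset of +154.755° east of the west edge: ((154.755 − 154.010) mod 360) = 0.745°.
0.745° ≤ 73.404° ⇒ inside.

Yes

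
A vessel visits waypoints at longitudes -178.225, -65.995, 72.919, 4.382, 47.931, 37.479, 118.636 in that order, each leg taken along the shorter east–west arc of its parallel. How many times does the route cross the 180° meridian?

0

Leg 1: -178.225° → -65.995°, shortest Δλ = 112.23° (east) — does not cross 180°.
Leg 2: -65.995° → +72.919°, shortest Δλ = 138.914° (east) — does not cross 180°.
Leg 3: +72.919° → +4.382°, shortest Δλ = -68.537° (west) — does not cross 180°.
Leg 4: +4.382° → +47.931°, shortest Δλ = 43.549° (east) — does not cross 180°.
Leg 5: +47.931° → +37.479°, shortest Δλ = -10.452° (west) — does not cross 180°.
Leg 6: +37.479° → +118.636°, shortest Δλ = 81.157° (east) — does not cross 180°.
Total crossings: 0.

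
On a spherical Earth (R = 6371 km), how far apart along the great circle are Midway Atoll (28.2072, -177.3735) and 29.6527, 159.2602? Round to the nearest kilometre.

Δλ = 159.2602 − -177.3735 = 336.6337°; wrapped into (−180°, 180°]: -23.3663°.
Δφ = 29.6527 − 28.2072 = 1.4455°.
a = sin²(Δφ/2) + cos φ₁ · cos φ₂ · sin²(Δλ/2) = 0.031563.
c = 2·atan2(√a, √(1−a)) = 0.35722 rad → d = 6371·c ≈ 2275.82 km.

2276 km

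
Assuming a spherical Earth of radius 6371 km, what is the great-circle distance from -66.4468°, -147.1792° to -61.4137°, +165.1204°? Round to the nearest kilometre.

2334 km

Δλ = 165.1204 − -147.1792 = 312.2996°; wrapped into (−180°, 180°]: -47.7004°.
Δφ = -61.4137 − -66.4468 = 5.0331°.
a = sin²(Δφ/2) + cos φ₁ · cos φ₂ · sin²(Δλ/2) = 0.033189.
c = 2·atan2(√a, √(1−a)) = 0.36640 rad → d = 6371·c ≈ 2334.34 km.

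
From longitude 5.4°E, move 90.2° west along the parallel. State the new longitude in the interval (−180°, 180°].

84.8°W

Start at +5.4°; shift −90.2° → -84.8°.
-84.8° already lies in (−180°, 180°].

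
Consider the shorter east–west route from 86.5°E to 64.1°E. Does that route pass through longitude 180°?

No

Signed shortest Δλ = ((64.1 − 86.5 + 180) mod 360) − 180 = -22.4°.
Going west by 22.4° from +86.5° reaches +64.1° without touching 180°.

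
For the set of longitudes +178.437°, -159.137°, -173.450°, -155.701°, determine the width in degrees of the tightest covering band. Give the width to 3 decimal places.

25.862°

Sort the longitudes: -173.450°, -159.137°, -155.701°, +178.437°.
Eastward gaps between consecutive values (wrapping around): 14.313°, 3.436°, 334.138°, 8.113°.
Largest gap = 334.138° ⇒ minimal covering band is its complement: 360° − 334.138° = 25.862°.
Band runs from +178.437° eastward to -155.701°, crossing the antimeridian.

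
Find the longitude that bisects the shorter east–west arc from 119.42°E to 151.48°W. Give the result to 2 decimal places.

163.97°E

Signed shortest Δλ from +119.42° to -151.48° is +89.10°.
Midpoint longitude = +119.42° + (+89.10°)/2 = +119.42° + 44.55° = +163.97°.
(The naïve average (+119.42 + -151.48)/2 = -16.03° is on the wrong side of the globe.)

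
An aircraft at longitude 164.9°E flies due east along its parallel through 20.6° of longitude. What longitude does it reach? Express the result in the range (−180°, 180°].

174.5°W

Start at +164.9°; shift +20.6° → +185.5°.
+185.5° lies outside (−180°, 180°]; subtract 360° → -174.5°.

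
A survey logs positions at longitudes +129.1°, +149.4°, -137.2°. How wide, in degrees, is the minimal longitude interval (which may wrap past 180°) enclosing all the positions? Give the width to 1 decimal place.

Sort the longitudes: -137.2°, +129.1°, +149.4°.
Eastward gaps between consecutive values (wrapping around): 266.3°, 20.3°, 73.4°.
Largest gap = 266.3° ⇒ minimal covering band is its complement: 360° − 266.3° = 93.7°.
Band runs from +129.1° eastward to -137.2°, crossing the antimeridian.

93.7°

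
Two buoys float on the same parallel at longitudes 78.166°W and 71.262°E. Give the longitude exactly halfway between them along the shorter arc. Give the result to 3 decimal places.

3.452°W

Signed shortest Δλ from -78.166° to +71.262° is +149.428°.
Midpoint longitude = -78.166° + (+149.428°)/2 = -78.166° + 74.714° = -3.452°.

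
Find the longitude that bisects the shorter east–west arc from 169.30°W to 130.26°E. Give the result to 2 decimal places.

160.48°E

Signed shortest Δλ from -169.30° to +130.26° is -60.44°.
Midpoint longitude = -169.30° + (-60.44°)/2 = -169.30° − 30.22° = -199.52°.
Normalise into (−180°, 180°]: +160.48°.
(The naïve average (-169.30 + +130.26)/2 = -19.52° is on the wrong side of the globe.)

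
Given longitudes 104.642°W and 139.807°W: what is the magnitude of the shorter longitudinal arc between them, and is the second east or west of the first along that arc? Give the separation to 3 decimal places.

35.165° west

Raw difference: -139.807 − -104.642 = -35.165°.
Normalise into (−180°, 180°]: -35.165° stays -35.165°.
Negative ⇒ the second point lies to the west; separation 35.165°.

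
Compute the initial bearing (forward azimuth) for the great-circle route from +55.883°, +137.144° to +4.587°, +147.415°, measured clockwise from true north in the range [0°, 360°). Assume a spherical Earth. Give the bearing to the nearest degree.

167°

Δλ = 147.415 − 137.144 = 10.271°.
θ = atan2( sin Δλ · cos φ₂ , cos φ₁ · sin φ₂ − sin φ₁ · cos φ₂ · cos Δλ )
  = atan2(0.17773, -0.76716) = 166.956° → normalised to [0°, 360°): 166.956°.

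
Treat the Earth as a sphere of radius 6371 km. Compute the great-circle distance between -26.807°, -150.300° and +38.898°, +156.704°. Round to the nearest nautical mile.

4938 nmi

Δλ = 156.704 − -150.300 = 307.004°; wrapped into (−180°, 180°]: -52.996°.
Δφ = 38.898 − -26.807 = 65.705°.
a = sin²(Δφ/2) + cos φ₁ · cos φ₂ · sin²(Δλ/2) = 0.432558.
c = 2·atan2(√a, √(1−a)) = 1.43550 rad → d = 6371·c ≈ 9145.57 km ≈ 4938.21 nmi.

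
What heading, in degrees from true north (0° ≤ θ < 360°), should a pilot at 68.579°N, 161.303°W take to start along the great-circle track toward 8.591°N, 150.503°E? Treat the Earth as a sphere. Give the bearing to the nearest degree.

Δλ = 150.503 − -161.303 = 311.806°; wrapped into (−180°, 180°]: -48.194°.
θ = atan2( sin Δλ · cos φ₂ , cos φ₁ · sin φ₂ − sin φ₁ · cos φ₂ · cos Δλ )
  = atan2(-0.73704, -0.55904) = -127.180° → normalised to [0°, 360°): 232.820°.

233°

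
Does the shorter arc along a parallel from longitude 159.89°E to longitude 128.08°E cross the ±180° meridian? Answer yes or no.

Signed shortest Δλ = ((128.08 − 159.89 + 180) mod 360) − 180 = -31.81°.
Going west by 31.81° from +159.89° reaches +128.08° without touching 180°.

No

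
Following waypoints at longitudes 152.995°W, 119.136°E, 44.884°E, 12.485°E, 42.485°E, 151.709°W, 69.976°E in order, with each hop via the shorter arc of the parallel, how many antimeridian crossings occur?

Leg 1: -152.995° → +119.136°, shortest Δλ = -87.869° (west) — crosses 180°.
Leg 2: +119.136° → +44.884°, shortest Δλ = -74.252° (west) — does not cross 180°.
Leg 3: +44.884° → +12.485°, shortest Δλ = -32.399° (west) — does not cross 180°.
Leg 4: +12.485° → +42.485°, shortest Δλ = 30.0° (east) — does not cross 180°.
Leg 5: +42.485° → -151.709°, shortest Δλ = 165.806° (east) — crosses 180°.
Leg 6: -151.709° → +69.976°, shortest Δλ = -138.315° (west) — crosses 180°.
Total crossings: 3.

3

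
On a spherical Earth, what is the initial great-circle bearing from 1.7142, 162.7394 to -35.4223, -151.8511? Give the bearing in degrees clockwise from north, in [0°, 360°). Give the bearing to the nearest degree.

136°

Δλ = -151.8511 − 162.7394 = -314.5905°; wrapped into (−180°, 180°]: 45.4095°.
θ = atan2( sin Δλ · cos φ₂ , cos φ₁ · sin φ₂ − sin φ₁ · cos φ₂ · cos Δλ )
  = atan2(0.58033, -0.59645) = 135.785° → normalised to [0°, 360°): 135.785°.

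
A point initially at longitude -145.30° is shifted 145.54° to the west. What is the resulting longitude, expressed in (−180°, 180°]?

Start at -145.30°; shift −145.54° → -290.84°.
-290.84° lies outside (−180°, 180°]; add 360° → +69.16°.

+69.16°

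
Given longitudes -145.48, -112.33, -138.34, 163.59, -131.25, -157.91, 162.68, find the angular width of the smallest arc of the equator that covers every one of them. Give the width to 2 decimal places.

84.99°

Sort the longitudes: -157.91°, -145.48°, -138.34°, -131.25°, -112.33°, +162.68°, +163.59°.
Eastward gaps between consecutive values (wrapping around): 12.43°, 7.14°, 7.09°, 18.92°, 275.01°, 0.91°, 38.50°.
Largest gap = 275.01° ⇒ minimal covering band is its complement: 360° − 275.01° = 84.99°.
Band runs from +162.68° eastward to -112.33°, crossing the antimeridian.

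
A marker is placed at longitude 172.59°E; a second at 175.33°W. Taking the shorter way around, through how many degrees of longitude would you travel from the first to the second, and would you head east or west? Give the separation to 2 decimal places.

Raw difference: -175.33 − 172.59 = -347.92°.
Normalise into (−180°, 180°]: -347.92° + 360° = 12.08°.
Positive ⇒ the second point lies to the east; separation 12.08°.

12.08° east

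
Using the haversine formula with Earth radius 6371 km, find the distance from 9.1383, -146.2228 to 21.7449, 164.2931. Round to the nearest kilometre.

Δλ = 164.2931 − -146.2228 = 310.5159°; wrapped into (−180°, 180°]: -49.4841°.
Δφ = 21.7449 − 9.1383 = 12.6066°.
a = sin²(Δφ/2) + cos φ₁ · cos φ₂ · sin²(Δλ/2) = 0.172695.
c = 2·atan2(√a, √(1−a)) = 0.85713 rad → d = 6371·c ≈ 5460.77 km.

5461 km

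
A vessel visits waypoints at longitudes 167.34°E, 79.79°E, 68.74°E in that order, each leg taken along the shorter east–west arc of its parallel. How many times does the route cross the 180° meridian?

0

Leg 1: +167.34° → +79.79°, shortest Δλ = -87.55° (west) — does not cross 180°.
Leg 2: +79.79° → +68.74°, shortest Δλ = -11.05° (west) — does not cross 180°.
Total crossings: 0.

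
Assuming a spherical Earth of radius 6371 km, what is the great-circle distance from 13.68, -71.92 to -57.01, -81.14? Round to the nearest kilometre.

Δλ = -81.14 − -71.92 = -9.22°.
Δφ = -57.01 − 13.68 = -70.69°.
a = sin²(Δφ/2) + cos φ₁ · cos φ₂ · sin²(Δλ/2) = 0.338078.
c = 2·atan2(√a, √(1−a)) = 1.24101 rad → d = 6371·c ≈ 7906.45 km.

7906 km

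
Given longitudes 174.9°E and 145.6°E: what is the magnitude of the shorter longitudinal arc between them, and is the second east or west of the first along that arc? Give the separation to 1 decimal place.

29.3° west

Raw difference: 145.6 − 174.9 = -29.3°.
Normalise into (−180°, 180°]: -29.3° stays -29.3°.
Negative ⇒ the second point lies to the west; separation 29.3°.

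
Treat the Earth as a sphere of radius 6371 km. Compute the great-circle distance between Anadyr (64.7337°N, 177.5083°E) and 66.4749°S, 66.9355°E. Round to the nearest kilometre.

Δλ = 66.9355 − 177.5083 = -110.5728°.
Δφ = -66.4749 − 64.7337 = -131.2086°.
a = sin²(Δφ/2) + cos φ₁ · cos φ₂ · sin²(Δλ/2) = 0.944519.
c = 2·atan2(√a, √(1−a)) = 2.66603 rad → d = 6371·c ≈ 16985.30 km.

16985 km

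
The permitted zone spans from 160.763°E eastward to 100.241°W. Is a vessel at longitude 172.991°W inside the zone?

Yes

Band width going east from +160.763° to -100.241°: ((-100.241 − 160.763) mod 360) = 98.996°.
Offset of -172.991° east of the west edge: ((-172.991 − 160.763) mod 360) = 26.246°.
26.246° ≤ 98.996° ⇒ inside.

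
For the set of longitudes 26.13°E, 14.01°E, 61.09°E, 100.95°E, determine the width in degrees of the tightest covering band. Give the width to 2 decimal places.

86.94°

Sort the longitudes: +14.01°, +26.13°, +61.09°, +100.95°.
Eastward gaps between consecutive values (wrapping around): 12.12°, 34.96°, 39.86°, 273.06°.
Largest gap = 273.06° ⇒ minimal covering band is its complement: 360° − 273.06° = 86.94°.
Band runs from +14.01° eastward to +100.95°.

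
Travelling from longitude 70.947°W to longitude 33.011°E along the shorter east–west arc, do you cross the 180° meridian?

No

Signed shortest Δλ = ((33.011 − -70.947 + 180) mod 360) − 180 = 103.958°.
Going east by 103.958° from -70.947° reaches +33.011° without touching 180°.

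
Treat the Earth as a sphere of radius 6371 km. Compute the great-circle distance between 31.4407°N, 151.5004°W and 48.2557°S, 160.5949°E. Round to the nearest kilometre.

10061 km

Δλ = 160.5949 − -151.5004 = 312.0953°; wrapped into (−180°, 180°]: -47.9047°.
Δφ = -48.2557 − 31.4407 = -79.6964°.
a = sin²(Δφ/2) + cos φ₁ · cos φ₂ · sin²(Δλ/2) = 0.504193.
c = 2·atan2(√a, √(1−a)) = 1.57918 rad → d = 6371·c ≈ 10060.97 km.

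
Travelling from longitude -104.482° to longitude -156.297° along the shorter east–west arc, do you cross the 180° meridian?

Signed shortest Δλ = ((-156.297 − -104.482 + 180) mod 360) − 180 = -51.815°.
Going west by 51.815° from -104.482° reaches -156.297° without touching 180°.

No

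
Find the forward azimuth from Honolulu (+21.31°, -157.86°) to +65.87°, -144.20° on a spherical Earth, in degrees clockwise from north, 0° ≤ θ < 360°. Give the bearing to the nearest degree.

8°

Δλ = -144.20 − -157.86 = 13.66°.
θ = atan2( sin Δλ · cos φ₂ , cos φ₁ · sin φ₂ − sin φ₁ · cos φ₂ · cos Δλ )
  = atan2(0.09654, 0.70586) = 7.788° → normalised to [0°, 360°): 7.788°.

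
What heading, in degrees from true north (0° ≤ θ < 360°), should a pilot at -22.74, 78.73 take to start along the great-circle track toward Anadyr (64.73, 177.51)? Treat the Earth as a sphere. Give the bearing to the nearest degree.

28°

Δλ = 177.51 − 78.73 = 98.78°.
θ = atan2( sin Δλ · cos φ₂ , cos φ₁ · sin φ₂ − sin φ₁ · cos φ₂ · cos Δλ )
  = atan2(0.42188, 0.80883) = 27.546° → normalised to [0°, 360°): 27.546°.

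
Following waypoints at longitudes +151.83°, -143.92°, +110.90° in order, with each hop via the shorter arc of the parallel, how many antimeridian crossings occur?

2

Leg 1: +151.83° → -143.92°, shortest Δλ = 64.25° (east) — crosses 180°.
Leg 2: -143.92° → +110.90°, shortest Δλ = -105.18° (west) — crosses 180°.
Total crossings: 2.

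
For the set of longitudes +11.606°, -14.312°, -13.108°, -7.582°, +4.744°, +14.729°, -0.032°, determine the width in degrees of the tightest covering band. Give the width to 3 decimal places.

29.041°

Sort the longitudes: -14.312°, -13.108°, -7.582°, -0.032°, +4.744°, +11.606°, +14.729°.
Eastward gaps between consecutive values (wrapping around): 1.204°, 5.526°, 7.550°, 4.776°, 6.862°, 3.123°, 330.959°.
Largest gap = 330.959° ⇒ minimal covering band is its complement: 360° − 330.959° = 29.041°.
Band runs from -14.312° eastward to +14.729°.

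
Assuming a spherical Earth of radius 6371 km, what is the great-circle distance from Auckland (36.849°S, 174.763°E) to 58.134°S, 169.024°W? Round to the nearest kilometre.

Δλ = -169.024 − 174.763 = -343.787°; wrapped into (−180°, 180°]: 16.213°.
Δφ = -58.134 − -36.849 = -21.285°.
a = sin²(Δφ/2) + cos φ₁ · cos φ₂ · sin²(Δλ/2) = 0.042507.
c = 2·atan2(√a, √(1−a)) = 0.41533 rad → d = 6371·c ≈ 2646.04 km.

2646 km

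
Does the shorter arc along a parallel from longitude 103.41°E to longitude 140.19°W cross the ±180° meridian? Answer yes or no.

Yes

Naïve |-140.19 − 103.41| = 243.6° > 180°, so the shorter arc goes the other way round — across 180°.
Signed shortest Δλ = ((-140.19 − 103.41 + 180) mod 360) − 180 = 116.4°.
Going east by 116.4° from +103.41° passes through 180° before reaching -140.19°.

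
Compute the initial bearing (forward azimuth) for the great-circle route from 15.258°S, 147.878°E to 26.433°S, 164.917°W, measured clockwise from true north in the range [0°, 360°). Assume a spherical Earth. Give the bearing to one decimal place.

112.3°

Δλ = -164.917 − 147.878 = -312.795°; wrapped into (−180°, 180°]: 47.205°.
θ = atan2( sin Δλ · cos φ₂ , cos φ₁ · sin φ₂ − sin φ₁ · cos φ₂ · cos Δλ )
  = atan2(0.65708, -0.26936) = 112.291° → normalised to [0°, 360°): 112.291°.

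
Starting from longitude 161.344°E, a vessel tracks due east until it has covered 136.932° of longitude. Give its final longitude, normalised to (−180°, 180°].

61.724°W

Start at +161.344°; shift +136.932° → +298.276°.
+298.276° lies outside (−180°, 180°]; subtract 360° → -61.724°.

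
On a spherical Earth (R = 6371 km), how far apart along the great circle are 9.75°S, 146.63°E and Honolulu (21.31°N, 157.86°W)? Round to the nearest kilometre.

Δλ = -157.86 − 146.63 = -304.49°; wrapped into (−180°, 180°]: 55.51°.
Δφ = 21.31 − -9.75 = 31.06°.
a = sin²(Δφ/2) + cos φ₁ · cos φ₂ · sin²(Δλ/2) = 0.270809.
c = 2·atan2(√a, √(1−a)) = 1.09462 rad → d = 6371·c ≈ 6973.84 km.

6974 km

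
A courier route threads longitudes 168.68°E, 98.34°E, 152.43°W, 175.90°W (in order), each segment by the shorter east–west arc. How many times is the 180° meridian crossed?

Leg 1: +168.68° → +98.34°, shortest Δλ = -70.34° (west) — does not cross 180°.
Leg 2: +98.34° → -152.43°, shortest Δλ = 109.23° (east) — crosses 180°.
Leg 3: -152.43° → -175.90°, shortest Δλ = -23.47° (west) — does not cross 180°.
Total crossings: 1.

1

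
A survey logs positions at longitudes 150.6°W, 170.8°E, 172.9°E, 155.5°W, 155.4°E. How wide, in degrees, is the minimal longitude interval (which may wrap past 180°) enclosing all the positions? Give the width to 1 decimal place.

Sort the longitudes: -155.5°, -150.6°, +155.4°, +170.8°, +172.9°.
Eastward gaps between consecutive values (wrapping around): 4.9°, 306.0°, 15.4°, 2.1°, 31.6°.
Largest gap = 306.0° ⇒ minimal covering band is its complement: 360° − 306.0° = 54.0°.
Band runs from +155.4° eastward to -150.6°, crossing the antimeridian.

54.0°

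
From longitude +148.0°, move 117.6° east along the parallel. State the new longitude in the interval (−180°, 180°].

Start at +148.0°; shift +117.6° → +265.6°.
+265.6° lies outside (−180°, 180°]; subtract 360° → -94.4°.

-94.4°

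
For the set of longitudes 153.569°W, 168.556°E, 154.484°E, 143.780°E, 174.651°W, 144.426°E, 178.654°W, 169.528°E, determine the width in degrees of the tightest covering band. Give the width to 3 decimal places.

Sort the longitudes: -178.654°, -174.651°, -153.569°, +143.780°, +144.426°, +154.484°, +168.556°, +169.528°.
Eastward gaps between consecutive values (wrapping around): 4.003°, 21.082°, 297.349°, 0.646°, 10.058°, 14.072°, 0.972°, 11.818°.
Largest gap = 297.349° ⇒ minimal covering band is its complement: 360° − 297.349° = 62.651°.
Band runs from +143.780° eastward to -153.569°, crossing the antimeridian.

62.651°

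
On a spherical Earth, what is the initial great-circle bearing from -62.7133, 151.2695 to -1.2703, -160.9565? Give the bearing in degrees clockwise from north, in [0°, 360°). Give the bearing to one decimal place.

Δλ = -160.9565 − 151.2695 = -312.2260°; wrapped into (−180°, 180°]: 47.7740°.
θ = atan2( sin Δλ · cos φ₂ , cos φ₁ · sin φ₂ − sin φ₁ · cos φ₂ · cos Δλ )
  = atan2(0.74032, 0.58696) = 51.591° → normalised to [0°, 360°): 51.591°.

51.6°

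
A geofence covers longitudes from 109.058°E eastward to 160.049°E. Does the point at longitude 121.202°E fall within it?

Band width going east from +109.058° to +160.049°: ((160.049 − 109.058) mod 360) = 50.991°.
Offset of +121.202° east of the west edge: ((121.202 − 109.058) mod 360) = 12.144°.
12.144° ≤ 50.991° ⇒ inside.

Yes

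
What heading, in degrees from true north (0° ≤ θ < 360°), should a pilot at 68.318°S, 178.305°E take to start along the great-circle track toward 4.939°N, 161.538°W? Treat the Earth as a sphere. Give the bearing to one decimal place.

20.9°

Δλ = -161.538 − 178.305 = -339.843°; wrapped into (−180°, 180°]: 20.157°.
θ = atan2( sin Δλ · cos φ₂ , cos φ₁ · sin φ₂ − sin φ₁ · cos φ₂ · cos Δλ )
  = atan2(0.34331, 0.90090) = 20.861° → normalised to [0°, 360°): 20.861°.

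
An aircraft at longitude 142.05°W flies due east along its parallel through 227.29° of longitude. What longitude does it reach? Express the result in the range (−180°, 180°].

85.24°E

Start at -142.05°; shift +227.29° → +85.24°.
+85.24° already lies in (−180°, 180°].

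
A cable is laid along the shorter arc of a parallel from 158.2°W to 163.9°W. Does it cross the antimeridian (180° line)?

Signed shortest Δλ = ((-163.9 − -158.2 + 180) mod 360) − 180 = -5.7°.
Going west by 5.7° from -158.2° reaches -163.9° without touching 180°.

No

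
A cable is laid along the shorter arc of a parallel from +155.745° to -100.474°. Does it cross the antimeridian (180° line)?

Naïve |-100.474 − 155.745| = 256.219° > 180°, so the shorter arc goes the other way round — across 180°.
Signed shortest Δλ = ((-100.474 − 155.745 + 180) mod 360) − 180 = 103.781°.
Going east by 103.781° from +155.745° passes through 180° before reaching -100.474°.

Yes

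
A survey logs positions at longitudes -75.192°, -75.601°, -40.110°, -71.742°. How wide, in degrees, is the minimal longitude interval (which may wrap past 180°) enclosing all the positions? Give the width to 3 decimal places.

Sort the longitudes: -75.601°, -75.192°, -71.742°, -40.110°.
Eastward gaps between consecutive values (wrapping around): 0.409°, 3.450°, 31.632°, 324.509°.
Largest gap = 324.509° ⇒ minimal covering band is its complement: 360° − 324.509° = 35.491°.
Band runs from -75.601° eastward to -40.110°.

35.491°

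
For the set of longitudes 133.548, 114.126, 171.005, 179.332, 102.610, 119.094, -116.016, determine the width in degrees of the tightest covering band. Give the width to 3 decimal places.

Sort the longitudes: -116.016°, +102.610°, +114.126°, +119.094°, +133.548°, +171.005°, +179.332°.
Eastward gaps between consecutive values (wrapping around): 218.626°, 11.516°, 4.968°, 14.454°, 37.457°, 8.327°, 64.652°.
Largest gap = 218.626° ⇒ minimal covering band is its complement: 360° − 218.626° = 141.374°.
Band runs from +102.610° eastward to -116.016°, crossing the antimeridian.

141.374°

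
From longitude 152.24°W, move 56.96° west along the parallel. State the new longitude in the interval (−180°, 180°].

150.80°E

Start at -152.24°; shift −56.96° → -209.20°.
-209.20° lies outside (−180°, 180°]; add 360° → +150.80°.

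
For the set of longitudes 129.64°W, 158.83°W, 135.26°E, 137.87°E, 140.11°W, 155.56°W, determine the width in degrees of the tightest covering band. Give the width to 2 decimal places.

Sort the longitudes: -158.83°, -155.56°, -140.11°, -129.64°, +135.26°, +137.87°.
Eastward gaps between consecutive values (wrapping around): 3.27°, 15.45°, 10.47°, 264.90°, 2.61°, 63.30°.
Largest gap = 264.90° ⇒ minimal covering band is its complement: 360° − 264.90° = 95.10°.
Band runs from +135.26° eastward to -129.64°, crossing the antimeridian.

95.10°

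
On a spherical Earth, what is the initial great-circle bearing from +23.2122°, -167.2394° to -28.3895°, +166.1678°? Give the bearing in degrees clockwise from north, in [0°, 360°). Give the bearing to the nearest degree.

208°

Δλ = 166.1678 − -167.2394 = 333.4072°; wrapped into (−180°, 180°]: -26.5928°.
θ = atan2( sin Δλ · cos φ₂ , cos φ₁ · sin φ₂ − sin φ₁ · cos φ₂ · cos Δλ )
  = atan2(-0.39381, -0.74703) = -152.203° → normalised to [0°, 360°): 207.797°.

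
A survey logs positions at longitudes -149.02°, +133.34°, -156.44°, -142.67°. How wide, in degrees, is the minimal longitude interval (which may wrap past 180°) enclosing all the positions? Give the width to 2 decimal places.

83.99°

Sort the longitudes: -156.44°, -149.02°, -142.67°, +133.34°.
Eastward gaps between consecutive values (wrapping around): 7.42°, 6.35°, 276.01°, 70.22°.
Largest gap = 276.01° ⇒ minimal covering band is its complement: 360° − 276.01° = 83.99°.
Band runs from +133.34° eastward to -142.67°, crossing the antimeridian.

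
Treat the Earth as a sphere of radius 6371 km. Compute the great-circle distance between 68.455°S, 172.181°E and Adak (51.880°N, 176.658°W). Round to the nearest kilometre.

Δλ = -176.658 − 172.181 = -348.839°; wrapped into (−180°, 180°]: 11.161°.
Δφ = 51.880 − -68.455 = 120.335°.
a = sin²(Δφ/2) + cos φ₁ · cos φ₂ · sin²(Δλ/2) = 0.754671.
c = 2·atan2(√a, √(1−a)) = 2.10522 rad → d = 6371·c ≈ 13412.34 km.

13412 km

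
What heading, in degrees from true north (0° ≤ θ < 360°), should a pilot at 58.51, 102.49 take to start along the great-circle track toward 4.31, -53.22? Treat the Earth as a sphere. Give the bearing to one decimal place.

Δλ = -53.22 − 102.49 = -155.71°.
θ = atan2( sin Δλ · cos φ₂ , cos φ₁ · sin φ₂ − sin φ₁ · cos φ₂ · cos Δλ )
  = atan2(-0.41019, 0.81430) = -26.736° → normalised to [0°, 360°): 333.264°.

333.3°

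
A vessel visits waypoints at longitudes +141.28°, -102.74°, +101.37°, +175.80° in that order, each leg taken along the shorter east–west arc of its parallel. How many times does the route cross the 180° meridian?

2

Leg 1: +141.28° → -102.74°, shortest Δλ = 115.98° (east) — crosses 180°.
Leg 2: -102.74° → +101.37°, shortest Δλ = -155.89° (west) — crosses 180°.
Leg 3: +101.37° → +175.80°, shortest Δλ = 74.43° (east) — does not cross 180°.
Total crossings: 2.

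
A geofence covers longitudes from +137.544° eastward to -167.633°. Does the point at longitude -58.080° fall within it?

Band width going east from +137.544° to -167.633°: ((-167.633 − 137.544) mod 360) = 54.823°.
Offset of -58.080° east of the west edge: ((-58.080 − 137.544) mod 360) = 164.376°.
164.376° > 54.823° ⇒ outside.

No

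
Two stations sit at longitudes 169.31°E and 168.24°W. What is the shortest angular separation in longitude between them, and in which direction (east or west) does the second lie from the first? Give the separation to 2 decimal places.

Raw difference: -168.24 − 169.31 = -337.55°.
Normalise into (−180°, 180°]: -337.55° + 360° = 22.45°.
Positive ⇒ the second point lies to the east; separation 22.45°.

22.45° east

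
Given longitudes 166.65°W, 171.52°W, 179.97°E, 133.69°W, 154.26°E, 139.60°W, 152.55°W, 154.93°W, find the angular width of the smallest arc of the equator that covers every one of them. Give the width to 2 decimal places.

Sort the longitudes: -171.52°, -166.65°, -154.93°, -152.55°, -139.60°, -133.69°, +154.26°, +179.97°.
Eastward gaps between consecutive values (wrapping around): 4.87°, 11.72°, 2.38°, 12.95°, 5.91°, 287.95°, 25.71°, 8.51°.
Largest gap = 287.95° ⇒ minimal covering band is its complement: 360° − 287.95° = 72.05°.
Band runs from +154.26° eastward to -133.69°, crossing the antimeridian.

72.05°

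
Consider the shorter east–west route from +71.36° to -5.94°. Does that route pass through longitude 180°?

No

Signed shortest Δλ = ((-5.94 − 71.36 + 180) mod 360) − 180 = -77.3°.
Going west by 77.3° from +71.36° reaches -5.94° without touching 180°.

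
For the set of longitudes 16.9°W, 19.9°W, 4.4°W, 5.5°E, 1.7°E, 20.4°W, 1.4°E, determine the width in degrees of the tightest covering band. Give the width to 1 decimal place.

25.9°

Sort the longitudes: -20.4°, -19.9°, -16.9°, -4.4°, +1.4°, +1.7°, +5.5°.
Eastward gaps between consecutive values (wrapping around): 0.5°, 3.0°, 12.5°, 5.8°, 0.3°, 3.8°, 334.1°.
Largest gap = 334.1° ⇒ minimal covering band is its complement: 360° − 334.1° = 25.9°.
Band runs from -20.4° eastward to +5.5°.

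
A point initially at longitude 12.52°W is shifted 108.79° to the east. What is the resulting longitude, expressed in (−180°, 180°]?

96.27°E

Start at -12.52°; shift +108.79° → +96.27°.
+96.27° already lies in (−180°, 180°].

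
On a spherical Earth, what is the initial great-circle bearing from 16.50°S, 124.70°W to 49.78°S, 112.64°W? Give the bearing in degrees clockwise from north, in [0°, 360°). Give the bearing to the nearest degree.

Δλ = -112.64 − -124.70 = 12.06°.
θ = atan2( sin Δλ · cos φ₂ , cos φ₁ · sin φ₂ − sin φ₁ · cos φ₂ · cos Δλ )
  = atan2(0.13491, -0.55278) = 166.284° → normalised to [0°, 360°): 166.284°.

166°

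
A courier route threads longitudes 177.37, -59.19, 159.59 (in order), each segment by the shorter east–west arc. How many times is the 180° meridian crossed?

2

Leg 1: +177.37° → -59.19°, shortest Δλ = 123.44° (east) — crosses 180°.
Leg 2: -59.19° → +159.59°, shortest Δλ = -141.22° (west) — crosses 180°.
Total crossings: 2.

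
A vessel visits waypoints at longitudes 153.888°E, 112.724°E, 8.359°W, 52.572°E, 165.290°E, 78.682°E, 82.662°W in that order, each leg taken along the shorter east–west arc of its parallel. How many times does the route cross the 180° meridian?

Leg 1: +153.888° → +112.724°, shortest Δλ = -41.164° (west) — does not cross 180°.
Leg 2: +112.724° → -8.359°, shortest Δλ = -121.083° (west) — does not cross 180°.
Leg 3: -8.359° → +52.572°, shortest Δλ = 60.931° (east) — does not cross 180°.
Leg 4: +52.572° → +165.290°, shortest Δλ = 112.718° (east) — does not cross 180°.
Leg 5: +165.290° → +78.682°, shortest Δλ = -86.608° (west) — does not cross 180°.
Leg 6: +78.682° → -82.662°, shortest Δλ = -161.344° (west) — does not cross 180°.
Total crossings: 0.

0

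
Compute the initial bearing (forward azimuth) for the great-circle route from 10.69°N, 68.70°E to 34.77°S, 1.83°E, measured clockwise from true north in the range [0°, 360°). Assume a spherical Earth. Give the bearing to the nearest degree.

231°

Δλ = 1.83 − 68.70 = -66.87°.
θ = atan2( sin Δλ · cos φ₂ , cos φ₁ · sin φ₂ − sin φ₁ · cos φ₂ · cos Δλ )
  = atan2(-0.75542, -0.62024) = -129.388° → normalised to [0°, 360°): 230.612°.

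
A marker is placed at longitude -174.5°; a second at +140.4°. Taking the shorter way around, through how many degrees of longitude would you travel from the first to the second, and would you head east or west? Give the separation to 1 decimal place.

Raw difference: 140.4 − -174.5 = 314.9°.
Normalise into (−180°, 180°]: 314.9° − 360° = -45.1°.
Negative ⇒ the second point lies to the west; separation 45.1°.

45.1° west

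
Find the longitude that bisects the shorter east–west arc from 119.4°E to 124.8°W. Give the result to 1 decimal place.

Signed shortest Δλ from +119.4° to -124.8° is +115.8°.
Midpoint longitude = +119.4° + (+115.8°)/2 = +119.4° + 57.9° = +177.3°.
(The naïve average (+119.4 + -124.8)/2 = -2.7° is on the wrong side of the globe.)

177.3°E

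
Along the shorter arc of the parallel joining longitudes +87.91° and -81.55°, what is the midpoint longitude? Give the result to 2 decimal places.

Signed shortest Δλ from +87.91° to -81.55° is -169.46°.
Midpoint longitude = +87.91° + (-169.46°)/2 = +87.91° − 84.73° = +3.18°.

+3.18°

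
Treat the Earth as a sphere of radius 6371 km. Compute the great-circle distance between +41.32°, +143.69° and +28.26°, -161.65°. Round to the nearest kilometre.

5110 km

Δλ = -161.65 − 143.69 = -305.34°; wrapped into (−180°, 180°]: 54.66°.
Δφ = 28.26 − 41.32 = -13.06°.
a = sin²(Δφ/2) + cos φ₁ · cos φ₂ · sin²(Δλ/2) = 0.152372.
c = 2·atan2(√a, √(1−a)) = 0.80202 rad → d = 6371·c ≈ 5109.67 km.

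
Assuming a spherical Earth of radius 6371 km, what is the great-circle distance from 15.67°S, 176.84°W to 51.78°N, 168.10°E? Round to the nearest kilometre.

Δλ = 168.10 − -176.84 = 344.94°; wrapped into (−180°, 180°]: -15.06°.
Δφ = 51.78 − -15.67 = 67.45°.
a = sin²(Δφ/2) + cos φ₁ · cos φ₂ · sin²(Δλ/2) = 0.318485.
c = 2·atan2(√a, √(1−a)) = 1.19928 rad → d = 6371·c ≈ 7640.60 km.

7641 km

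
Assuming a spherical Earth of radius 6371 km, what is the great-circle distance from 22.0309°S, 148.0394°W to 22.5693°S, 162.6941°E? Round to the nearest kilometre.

5045 km

Δλ = 162.6941 − -148.0394 = 310.7335°; wrapped into (−180°, 180°]: -49.2665°.
Δφ = -22.5693 − -22.0309 = -0.5384°.
a = sin²(Δφ/2) + cos φ₁ · cos φ₂ · sin²(Δλ/2) = 0.148733.
c = 2·atan2(√a, √(1−a)) = 0.79184 rad → d = 6371·c ≈ 5044.83 km.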